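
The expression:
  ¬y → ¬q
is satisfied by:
  {y: True, q: False}
  {q: False, y: False}
  {q: True, y: True}


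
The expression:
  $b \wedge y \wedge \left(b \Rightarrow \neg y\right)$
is never true.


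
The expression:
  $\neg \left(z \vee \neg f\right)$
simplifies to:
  $f \wedge \neg z$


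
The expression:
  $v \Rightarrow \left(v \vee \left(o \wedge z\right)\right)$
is always true.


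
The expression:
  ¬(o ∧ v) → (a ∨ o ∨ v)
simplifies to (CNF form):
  a ∨ o ∨ v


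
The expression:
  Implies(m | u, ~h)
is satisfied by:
  {m: False, h: False, u: False}
  {u: True, m: False, h: False}
  {m: True, u: False, h: False}
  {u: True, m: True, h: False}
  {h: True, u: False, m: False}


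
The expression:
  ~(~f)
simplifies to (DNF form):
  f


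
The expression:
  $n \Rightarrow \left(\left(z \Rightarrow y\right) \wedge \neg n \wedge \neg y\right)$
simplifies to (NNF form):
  $\neg n$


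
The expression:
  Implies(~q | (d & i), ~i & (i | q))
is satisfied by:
  {q: True, d: False, i: False}
  {i: True, q: True, d: False}
  {d: True, q: True, i: False}


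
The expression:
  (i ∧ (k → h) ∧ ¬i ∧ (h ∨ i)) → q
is always true.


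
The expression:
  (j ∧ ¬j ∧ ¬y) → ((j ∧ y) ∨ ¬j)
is always true.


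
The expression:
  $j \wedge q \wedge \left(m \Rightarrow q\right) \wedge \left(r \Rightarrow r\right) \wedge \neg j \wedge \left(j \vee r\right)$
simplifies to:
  $\text{False}$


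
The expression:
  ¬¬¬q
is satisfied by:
  {q: False}


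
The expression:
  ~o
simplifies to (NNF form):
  ~o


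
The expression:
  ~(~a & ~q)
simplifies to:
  a | q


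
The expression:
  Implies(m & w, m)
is always true.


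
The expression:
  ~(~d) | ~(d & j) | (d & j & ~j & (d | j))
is always true.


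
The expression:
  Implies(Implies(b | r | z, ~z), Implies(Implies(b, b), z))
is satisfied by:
  {z: True}


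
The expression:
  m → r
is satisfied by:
  {r: True, m: False}
  {m: False, r: False}
  {m: True, r: True}


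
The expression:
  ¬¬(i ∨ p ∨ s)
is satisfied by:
  {i: True, p: True, s: True}
  {i: True, p: True, s: False}
  {i: True, s: True, p: False}
  {i: True, s: False, p: False}
  {p: True, s: True, i: False}
  {p: True, s: False, i: False}
  {s: True, p: False, i: False}


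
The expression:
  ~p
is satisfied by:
  {p: False}


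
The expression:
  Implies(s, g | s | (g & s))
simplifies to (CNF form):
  True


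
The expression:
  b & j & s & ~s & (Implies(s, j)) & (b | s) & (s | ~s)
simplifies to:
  False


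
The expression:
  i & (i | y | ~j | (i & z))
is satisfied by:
  {i: True}


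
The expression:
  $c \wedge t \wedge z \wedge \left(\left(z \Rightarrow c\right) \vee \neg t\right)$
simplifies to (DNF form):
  $c \wedge t \wedge z$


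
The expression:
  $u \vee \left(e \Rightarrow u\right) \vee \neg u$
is always true.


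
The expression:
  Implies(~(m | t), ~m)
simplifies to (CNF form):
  True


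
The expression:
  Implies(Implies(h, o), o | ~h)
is always true.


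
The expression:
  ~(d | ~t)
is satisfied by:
  {t: True, d: False}


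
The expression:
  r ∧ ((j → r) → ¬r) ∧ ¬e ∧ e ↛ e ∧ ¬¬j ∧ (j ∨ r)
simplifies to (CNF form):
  False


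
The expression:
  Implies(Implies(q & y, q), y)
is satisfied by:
  {y: True}


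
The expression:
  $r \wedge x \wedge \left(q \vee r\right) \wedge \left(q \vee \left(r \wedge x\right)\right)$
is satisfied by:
  {r: True, x: True}


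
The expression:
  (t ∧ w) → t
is always true.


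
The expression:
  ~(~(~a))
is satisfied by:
  {a: False}


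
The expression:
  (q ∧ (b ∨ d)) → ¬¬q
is always true.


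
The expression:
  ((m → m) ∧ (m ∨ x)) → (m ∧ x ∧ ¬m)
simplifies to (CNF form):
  ¬m ∧ ¬x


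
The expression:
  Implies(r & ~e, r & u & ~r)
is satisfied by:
  {e: True, r: False}
  {r: False, e: False}
  {r: True, e: True}


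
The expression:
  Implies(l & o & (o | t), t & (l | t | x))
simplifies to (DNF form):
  t | ~l | ~o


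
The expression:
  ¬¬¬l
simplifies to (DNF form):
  ¬l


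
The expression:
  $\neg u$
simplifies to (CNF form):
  $\neg u$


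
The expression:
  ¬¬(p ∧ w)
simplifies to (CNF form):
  p ∧ w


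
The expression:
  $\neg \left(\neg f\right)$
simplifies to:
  $f$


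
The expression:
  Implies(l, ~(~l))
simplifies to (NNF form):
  True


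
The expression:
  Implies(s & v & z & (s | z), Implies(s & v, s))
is always true.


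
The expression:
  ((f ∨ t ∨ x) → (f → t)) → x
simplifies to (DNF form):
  x ∨ (f ∧ ¬t)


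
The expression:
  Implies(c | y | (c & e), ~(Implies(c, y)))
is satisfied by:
  {y: False}


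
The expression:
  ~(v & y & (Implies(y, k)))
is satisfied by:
  {k: False, y: False, v: False}
  {v: True, k: False, y: False}
  {y: True, k: False, v: False}
  {v: True, y: True, k: False}
  {k: True, v: False, y: False}
  {v: True, k: True, y: False}
  {y: True, k: True, v: False}


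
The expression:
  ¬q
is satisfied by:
  {q: False}


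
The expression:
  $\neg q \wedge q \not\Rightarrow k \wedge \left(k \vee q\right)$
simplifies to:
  $\text{False}$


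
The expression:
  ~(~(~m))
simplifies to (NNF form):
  ~m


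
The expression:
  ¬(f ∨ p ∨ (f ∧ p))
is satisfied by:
  {p: False, f: False}


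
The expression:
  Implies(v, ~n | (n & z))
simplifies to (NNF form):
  z | ~n | ~v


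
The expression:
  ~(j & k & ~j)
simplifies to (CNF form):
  True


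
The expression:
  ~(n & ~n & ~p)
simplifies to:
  True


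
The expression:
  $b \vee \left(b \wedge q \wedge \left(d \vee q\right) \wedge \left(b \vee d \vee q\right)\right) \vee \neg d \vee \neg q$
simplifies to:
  $b \vee \neg d \vee \neg q$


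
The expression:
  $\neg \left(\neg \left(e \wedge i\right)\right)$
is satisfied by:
  {i: True, e: True}


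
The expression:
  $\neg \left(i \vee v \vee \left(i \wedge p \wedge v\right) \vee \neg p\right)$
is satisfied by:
  {p: True, v: False, i: False}


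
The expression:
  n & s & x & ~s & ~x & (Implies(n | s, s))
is never true.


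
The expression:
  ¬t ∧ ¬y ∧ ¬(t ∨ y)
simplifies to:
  ¬t ∧ ¬y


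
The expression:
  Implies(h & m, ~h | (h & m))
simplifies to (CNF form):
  True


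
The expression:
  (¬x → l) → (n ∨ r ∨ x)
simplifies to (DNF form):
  n ∨ r ∨ x ∨ ¬l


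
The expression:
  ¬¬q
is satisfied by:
  {q: True}


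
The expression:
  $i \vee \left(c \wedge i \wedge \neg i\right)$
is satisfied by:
  {i: True}


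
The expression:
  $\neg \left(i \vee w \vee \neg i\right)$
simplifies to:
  $\text{False}$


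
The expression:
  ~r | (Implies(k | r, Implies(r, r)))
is always true.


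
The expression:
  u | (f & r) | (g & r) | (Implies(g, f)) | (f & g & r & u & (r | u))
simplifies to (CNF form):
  f | r | u | ~g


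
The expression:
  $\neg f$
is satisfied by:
  {f: False}


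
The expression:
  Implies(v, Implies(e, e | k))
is always true.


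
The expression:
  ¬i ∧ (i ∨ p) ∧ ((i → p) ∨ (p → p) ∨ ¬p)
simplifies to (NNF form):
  p ∧ ¬i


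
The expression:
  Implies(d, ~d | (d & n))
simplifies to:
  n | ~d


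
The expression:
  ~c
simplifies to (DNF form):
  ~c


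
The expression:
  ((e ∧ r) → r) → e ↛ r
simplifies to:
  e ∧ ¬r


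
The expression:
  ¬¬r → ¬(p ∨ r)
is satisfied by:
  {r: False}


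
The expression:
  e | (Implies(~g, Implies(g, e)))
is always true.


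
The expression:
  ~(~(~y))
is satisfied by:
  {y: False}


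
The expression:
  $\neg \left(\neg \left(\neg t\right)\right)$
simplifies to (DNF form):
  $\neg t$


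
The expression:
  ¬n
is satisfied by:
  {n: False}


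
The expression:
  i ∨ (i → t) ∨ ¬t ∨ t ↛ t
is always true.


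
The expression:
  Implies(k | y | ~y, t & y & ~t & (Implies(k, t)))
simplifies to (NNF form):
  False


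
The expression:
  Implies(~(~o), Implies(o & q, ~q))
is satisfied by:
  {o: False, q: False}
  {q: True, o: False}
  {o: True, q: False}


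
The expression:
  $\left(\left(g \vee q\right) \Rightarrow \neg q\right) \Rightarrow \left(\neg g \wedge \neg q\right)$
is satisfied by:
  {q: True, g: False}
  {g: False, q: False}
  {g: True, q: True}


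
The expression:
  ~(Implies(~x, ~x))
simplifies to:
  False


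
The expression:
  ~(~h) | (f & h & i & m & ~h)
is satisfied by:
  {h: True}


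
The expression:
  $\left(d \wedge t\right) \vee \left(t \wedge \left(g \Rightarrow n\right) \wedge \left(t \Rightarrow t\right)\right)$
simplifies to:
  $t \wedge \left(d \vee n \vee \neg g\right)$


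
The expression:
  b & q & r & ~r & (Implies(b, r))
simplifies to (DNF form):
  False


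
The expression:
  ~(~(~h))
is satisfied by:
  {h: False}


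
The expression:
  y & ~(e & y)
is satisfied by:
  {y: True, e: False}


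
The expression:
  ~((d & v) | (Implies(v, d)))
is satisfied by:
  {v: True, d: False}


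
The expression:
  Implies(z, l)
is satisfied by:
  {l: True, z: False}
  {z: False, l: False}
  {z: True, l: True}


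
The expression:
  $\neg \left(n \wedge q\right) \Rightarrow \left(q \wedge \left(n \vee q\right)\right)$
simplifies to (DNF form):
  $q$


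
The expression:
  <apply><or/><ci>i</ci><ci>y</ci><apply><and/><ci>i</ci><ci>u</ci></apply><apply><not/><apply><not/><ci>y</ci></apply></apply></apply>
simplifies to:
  <apply><or/><ci>i</ci><ci>y</ci></apply>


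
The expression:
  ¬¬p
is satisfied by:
  {p: True}


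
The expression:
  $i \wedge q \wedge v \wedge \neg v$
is never true.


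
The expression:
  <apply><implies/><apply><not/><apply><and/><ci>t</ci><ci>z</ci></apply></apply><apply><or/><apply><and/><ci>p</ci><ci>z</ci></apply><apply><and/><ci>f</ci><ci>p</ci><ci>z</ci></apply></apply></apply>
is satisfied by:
  {z: True, t: True, p: True}
  {z: True, t: True, p: False}
  {z: True, p: True, t: False}


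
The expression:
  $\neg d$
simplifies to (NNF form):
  $\neg d$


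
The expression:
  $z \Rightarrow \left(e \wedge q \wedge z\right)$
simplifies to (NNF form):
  $\left(e \wedge q\right) \vee \neg z$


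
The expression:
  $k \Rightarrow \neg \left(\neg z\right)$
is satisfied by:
  {z: True, k: False}
  {k: False, z: False}
  {k: True, z: True}


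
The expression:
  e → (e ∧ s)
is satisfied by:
  {s: True, e: False}
  {e: False, s: False}
  {e: True, s: True}


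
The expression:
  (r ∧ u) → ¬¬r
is always true.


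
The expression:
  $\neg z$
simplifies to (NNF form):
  $\neg z$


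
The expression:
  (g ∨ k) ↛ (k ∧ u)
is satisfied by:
  {g: True, k: False, u: False}
  {g: True, u: True, k: False}
  {g: True, k: True, u: False}
  {k: True, u: False, g: False}


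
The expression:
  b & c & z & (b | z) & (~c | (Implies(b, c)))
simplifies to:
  b & c & z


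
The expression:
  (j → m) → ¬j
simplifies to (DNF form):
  ¬j ∨ ¬m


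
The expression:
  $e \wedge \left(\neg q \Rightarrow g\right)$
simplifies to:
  $e \wedge \left(g \vee q\right)$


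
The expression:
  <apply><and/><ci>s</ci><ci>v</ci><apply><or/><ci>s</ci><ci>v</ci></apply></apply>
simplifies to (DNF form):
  <apply><and/><ci>s</ci><ci>v</ci></apply>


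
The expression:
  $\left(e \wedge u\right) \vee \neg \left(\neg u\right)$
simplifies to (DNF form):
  $u$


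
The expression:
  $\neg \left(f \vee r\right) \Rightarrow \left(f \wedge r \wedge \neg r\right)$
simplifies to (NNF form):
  $f \vee r$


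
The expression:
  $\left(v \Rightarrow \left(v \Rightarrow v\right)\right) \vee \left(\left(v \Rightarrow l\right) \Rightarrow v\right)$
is always true.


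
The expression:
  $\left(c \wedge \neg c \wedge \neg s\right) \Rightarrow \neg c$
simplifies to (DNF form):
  $\text{True}$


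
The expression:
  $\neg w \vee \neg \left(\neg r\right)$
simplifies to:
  $r \vee \neg w$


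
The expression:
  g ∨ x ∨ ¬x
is always true.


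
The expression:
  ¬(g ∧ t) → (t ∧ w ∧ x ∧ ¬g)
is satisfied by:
  {t: True, g: True, w: True, x: True}
  {t: True, g: True, w: True, x: False}
  {t: True, g: True, x: True, w: False}
  {t: True, g: True, x: False, w: False}
  {t: True, w: True, x: True, g: False}


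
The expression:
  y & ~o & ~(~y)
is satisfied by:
  {y: True, o: False}


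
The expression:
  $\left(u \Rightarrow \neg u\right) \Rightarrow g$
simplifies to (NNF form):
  $g \vee u$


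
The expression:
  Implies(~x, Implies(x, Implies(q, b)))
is always true.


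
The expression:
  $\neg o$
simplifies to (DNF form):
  $\neg o$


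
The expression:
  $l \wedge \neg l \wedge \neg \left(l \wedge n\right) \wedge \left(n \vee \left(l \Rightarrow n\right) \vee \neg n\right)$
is never true.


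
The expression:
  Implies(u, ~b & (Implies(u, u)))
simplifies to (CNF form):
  ~b | ~u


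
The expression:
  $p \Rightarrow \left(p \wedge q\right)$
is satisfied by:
  {q: True, p: False}
  {p: False, q: False}
  {p: True, q: True}


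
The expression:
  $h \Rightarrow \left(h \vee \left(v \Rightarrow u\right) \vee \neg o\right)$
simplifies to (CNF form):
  $\text{True}$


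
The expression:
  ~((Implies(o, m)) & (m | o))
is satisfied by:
  {m: False}


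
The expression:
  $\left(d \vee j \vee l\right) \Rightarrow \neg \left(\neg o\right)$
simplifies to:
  $o \vee \left(\neg d \wedge \neg j \wedge \neg l\right)$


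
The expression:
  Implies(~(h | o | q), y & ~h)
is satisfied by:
  {y: True, q: True, h: True, o: True}
  {y: True, q: True, h: True, o: False}
  {y: True, q: True, o: True, h: False}
  {y: True, q: True, o: False, h: False}
  {y: True, h: True, o: True, q: False}
  {y: True, h: True, o: False, q: False}
  {y: True, h: False, o: True, q: False}
  {y: True, h: False, o: False, q: False}
  {q: True, h: True, o: True, y: False}
  {q: True, h: True, o: False, y: False}
  {q: True, o: True, h: False, y: False}
  {q: True, o: False, h: False, y: False}
  {h: True, o: True, q: False, y: False}
  {h: True, q: False, o: False, y: False}
  {o: True, q: False, h: False, y: False}


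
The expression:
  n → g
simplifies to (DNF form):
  g ∨ ¬n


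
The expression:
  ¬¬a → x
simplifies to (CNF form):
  x ∨ ¬a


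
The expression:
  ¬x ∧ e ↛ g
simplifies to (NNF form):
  e ∧ ¬g ∧ ¬x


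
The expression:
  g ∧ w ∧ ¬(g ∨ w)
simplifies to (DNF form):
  False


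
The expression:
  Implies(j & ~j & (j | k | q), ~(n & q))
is always true.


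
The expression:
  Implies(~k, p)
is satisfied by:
  {k: True, p: True}
  {k: True, p: False}
  {p: True, k: False}


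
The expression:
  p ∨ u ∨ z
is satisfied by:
  {z: True, u: True, p: True}
  {z: True, u: True, p: False}
  {z: True, p: True, u: False}
  {z: True, p: False, u: False}
  {u: True, p: True, z: False}
  {u: True, p: False, z: False}
  {p: True, u: False, z: False}


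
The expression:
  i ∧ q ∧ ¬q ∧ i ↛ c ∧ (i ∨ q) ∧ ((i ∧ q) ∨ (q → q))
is never true.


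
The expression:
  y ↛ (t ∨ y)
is never true.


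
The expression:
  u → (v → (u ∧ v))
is always true.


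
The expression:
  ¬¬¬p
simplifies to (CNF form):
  ¬p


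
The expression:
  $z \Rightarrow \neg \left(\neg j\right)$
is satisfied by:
  {j: True, z: False}
  {z: False, j: False}
  {z: True, j: True}


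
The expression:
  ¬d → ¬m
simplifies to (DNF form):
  d ∨ ¬m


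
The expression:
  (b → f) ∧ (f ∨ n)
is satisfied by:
  {n: True, f: True, b: False}
  {f: True, b: False, n: False}
  {n: True, f: True, b: True}
  {f: True, b: True, n: False}
  {n: True, b: False, f: False}


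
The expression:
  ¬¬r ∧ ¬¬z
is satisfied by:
  {r: True, z: True}


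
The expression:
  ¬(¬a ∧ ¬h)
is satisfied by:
  {a: True, h: True}
  {a: True, h: False}
  {h: True, a: False}


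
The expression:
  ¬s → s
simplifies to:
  s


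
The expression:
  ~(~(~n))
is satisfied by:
  {n: False}


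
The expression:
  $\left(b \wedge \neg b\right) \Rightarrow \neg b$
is always true.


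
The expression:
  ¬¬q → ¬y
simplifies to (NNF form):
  ¬q ∨ ¬y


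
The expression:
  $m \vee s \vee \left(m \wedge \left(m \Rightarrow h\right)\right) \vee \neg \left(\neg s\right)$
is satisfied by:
  {m: True, s: True}
  {m: True, s: False}
  {s: True, m: False}


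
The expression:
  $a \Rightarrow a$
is always true.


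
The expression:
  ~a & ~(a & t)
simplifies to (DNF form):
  ~a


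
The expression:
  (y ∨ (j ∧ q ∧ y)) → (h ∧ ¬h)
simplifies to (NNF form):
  ¬y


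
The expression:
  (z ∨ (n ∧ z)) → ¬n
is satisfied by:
  {z: False, n: False}
  {n: True, z: False}
  {z: True, n: False}


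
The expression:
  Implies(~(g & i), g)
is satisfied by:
  {g: True}


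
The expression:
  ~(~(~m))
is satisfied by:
  {m: False}


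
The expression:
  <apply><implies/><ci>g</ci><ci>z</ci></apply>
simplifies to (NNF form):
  <apply><or/><ci>z</ci><apply><not/><ci>g</ci></apply></apply>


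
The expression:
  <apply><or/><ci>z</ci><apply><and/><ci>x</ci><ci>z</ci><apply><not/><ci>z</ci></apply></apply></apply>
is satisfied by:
  {z: True}


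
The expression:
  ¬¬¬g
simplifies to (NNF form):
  ¬g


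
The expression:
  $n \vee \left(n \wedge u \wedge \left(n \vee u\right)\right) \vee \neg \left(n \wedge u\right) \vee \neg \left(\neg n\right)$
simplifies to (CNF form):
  $\text{True}$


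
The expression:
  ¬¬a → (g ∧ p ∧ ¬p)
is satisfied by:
  {a: False}


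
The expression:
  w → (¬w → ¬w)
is always true.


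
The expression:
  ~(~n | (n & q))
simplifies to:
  n & ~q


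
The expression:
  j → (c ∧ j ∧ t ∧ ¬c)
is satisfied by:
  {j: False}


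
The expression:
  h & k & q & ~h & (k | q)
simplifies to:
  False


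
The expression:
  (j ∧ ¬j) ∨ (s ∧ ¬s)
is never true.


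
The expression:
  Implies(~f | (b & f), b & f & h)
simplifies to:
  f & (h | ~b)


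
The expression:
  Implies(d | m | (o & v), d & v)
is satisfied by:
  {d: True, v: True, o: False, m: False}
  {d: True, m: True, v: True, o: False}
  {d: True, o: True, v: True, m: False}
  {d: True, m: True, o: True, v: True}
  {m: False, v: False, o: False, d: False}
  {o: True, m: False, v: False, d: False}
  {v: True, m: False, o: False, d: False}


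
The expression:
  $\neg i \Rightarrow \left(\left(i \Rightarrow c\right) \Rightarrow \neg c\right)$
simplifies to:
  $i \vee \neg c$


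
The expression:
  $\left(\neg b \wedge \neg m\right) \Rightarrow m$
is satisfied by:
  {b: True, m: True}
  {b: True, m: False}
  {m: True, b: False}


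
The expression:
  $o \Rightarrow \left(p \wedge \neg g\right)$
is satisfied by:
  {p: True, g: False, o: False}
  {g: False, o: False, p: False}
  {p: True, g: True, o: False}
  {g: True, p: False, o: False}
  {o: True, p: True, g: False}


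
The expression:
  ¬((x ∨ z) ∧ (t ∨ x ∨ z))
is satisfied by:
  {x: False, z: False}


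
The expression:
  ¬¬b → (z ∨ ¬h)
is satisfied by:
  {z: True, h: False, b: False}
  {h: False, b: False, z: False}
  {b: True, z: True, h: False}
  {b: True, h: False, z: False}
  {z: True, h: True, b: False}
  {h: True, z: False, b: False}
  {b: True, h: True, z: True}


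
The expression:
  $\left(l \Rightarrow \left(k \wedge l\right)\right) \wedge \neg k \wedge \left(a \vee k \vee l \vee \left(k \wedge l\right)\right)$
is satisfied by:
  {a: True, l: False, k: False}


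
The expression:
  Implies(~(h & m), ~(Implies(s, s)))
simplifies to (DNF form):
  h & m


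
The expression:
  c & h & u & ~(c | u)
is never true.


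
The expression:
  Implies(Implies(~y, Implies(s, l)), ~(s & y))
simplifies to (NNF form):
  ~s | ~y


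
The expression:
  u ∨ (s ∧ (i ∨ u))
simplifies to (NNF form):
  u ∨ (i ∧ s)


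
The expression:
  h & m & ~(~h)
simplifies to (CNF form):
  h & m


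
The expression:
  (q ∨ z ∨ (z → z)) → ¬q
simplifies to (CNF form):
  ¬q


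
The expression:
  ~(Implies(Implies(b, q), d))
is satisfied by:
  {q: True, d: False, b: False}
  {q: False, d: False, b: False}
  {b: True, q: True, d: False}


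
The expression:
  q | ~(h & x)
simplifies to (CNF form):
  q | ~h | ~x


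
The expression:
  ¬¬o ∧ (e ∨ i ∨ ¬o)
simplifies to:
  o ∧ (e ∨ i)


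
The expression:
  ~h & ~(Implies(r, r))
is never true.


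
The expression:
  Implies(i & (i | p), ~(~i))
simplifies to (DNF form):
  True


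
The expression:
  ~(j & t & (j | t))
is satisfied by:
  {t: False, j: False}
  {j: True, t: False}
  {t: True, j: False}


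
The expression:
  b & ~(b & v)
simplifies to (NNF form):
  b & ~v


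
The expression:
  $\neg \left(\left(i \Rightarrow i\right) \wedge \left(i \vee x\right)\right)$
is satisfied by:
  {x: False, i: False}


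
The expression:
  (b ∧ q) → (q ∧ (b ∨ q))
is always true.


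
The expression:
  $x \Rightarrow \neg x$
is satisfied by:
  {x: False}


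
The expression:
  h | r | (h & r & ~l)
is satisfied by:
  {r: True, h: True}
  {r: True, h: False}
  {h: True, r: False}


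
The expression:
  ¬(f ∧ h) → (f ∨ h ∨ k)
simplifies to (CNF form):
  f ∨ h ∨ k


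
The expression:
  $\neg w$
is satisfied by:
  {w: False}


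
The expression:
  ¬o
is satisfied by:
  {o: False}


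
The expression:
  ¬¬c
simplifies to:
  c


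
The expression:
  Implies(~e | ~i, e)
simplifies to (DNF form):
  e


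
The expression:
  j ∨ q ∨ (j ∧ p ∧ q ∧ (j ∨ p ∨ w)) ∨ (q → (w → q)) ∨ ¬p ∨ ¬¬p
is always true.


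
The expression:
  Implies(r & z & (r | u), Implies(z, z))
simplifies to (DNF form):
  True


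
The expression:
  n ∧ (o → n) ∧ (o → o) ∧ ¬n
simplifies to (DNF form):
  False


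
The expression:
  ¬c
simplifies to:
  ¬c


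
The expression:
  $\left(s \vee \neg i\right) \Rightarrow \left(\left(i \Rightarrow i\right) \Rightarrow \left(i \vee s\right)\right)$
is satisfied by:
  {i: True, s: True}
  {i: True, s: False}
  {s: True, i: False}


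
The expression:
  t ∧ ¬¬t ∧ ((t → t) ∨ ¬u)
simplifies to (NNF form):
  t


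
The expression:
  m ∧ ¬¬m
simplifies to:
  m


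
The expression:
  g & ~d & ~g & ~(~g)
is never true.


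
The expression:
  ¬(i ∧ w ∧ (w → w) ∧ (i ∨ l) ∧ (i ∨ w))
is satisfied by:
  {w: False, i: False}
  {i: True, w: False}
  {w: True, i: False}


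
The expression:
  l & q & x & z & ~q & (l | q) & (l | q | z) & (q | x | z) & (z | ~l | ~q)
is never true.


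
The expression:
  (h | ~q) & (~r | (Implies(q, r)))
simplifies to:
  h | ~q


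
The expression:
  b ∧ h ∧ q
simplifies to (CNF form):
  b ∧ h ∧ q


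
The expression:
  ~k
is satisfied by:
  {k: False}


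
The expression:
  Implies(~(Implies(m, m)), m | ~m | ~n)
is always true.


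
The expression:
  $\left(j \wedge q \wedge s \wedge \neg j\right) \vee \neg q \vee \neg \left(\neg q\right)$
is always true.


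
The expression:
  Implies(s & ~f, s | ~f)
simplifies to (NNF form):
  True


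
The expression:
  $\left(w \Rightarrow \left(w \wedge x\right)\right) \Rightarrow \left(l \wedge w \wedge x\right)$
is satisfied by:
  {w: True, l: True, x: False}
  {w: True, l: False, x: False}
  {w: True, x: True, l: True}


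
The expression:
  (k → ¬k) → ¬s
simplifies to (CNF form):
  k ∨ ¬s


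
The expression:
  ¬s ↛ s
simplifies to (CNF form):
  ¬s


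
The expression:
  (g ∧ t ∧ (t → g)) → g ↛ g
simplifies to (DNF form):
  ¬g ∨ ¬t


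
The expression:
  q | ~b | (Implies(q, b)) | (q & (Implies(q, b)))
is always true.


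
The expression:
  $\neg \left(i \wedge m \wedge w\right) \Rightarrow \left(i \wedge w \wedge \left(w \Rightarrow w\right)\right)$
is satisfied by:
  {i: True, w: True}


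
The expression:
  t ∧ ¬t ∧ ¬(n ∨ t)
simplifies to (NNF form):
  False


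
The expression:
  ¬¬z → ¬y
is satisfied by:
  {z: False, y: False}
  {y: True, z: False}
  {z: True, y: False}


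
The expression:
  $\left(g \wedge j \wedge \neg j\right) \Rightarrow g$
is always true.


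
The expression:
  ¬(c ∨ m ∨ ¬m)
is never true.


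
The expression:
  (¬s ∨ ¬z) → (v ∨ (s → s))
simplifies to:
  True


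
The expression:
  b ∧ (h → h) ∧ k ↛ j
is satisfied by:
  {b: True, k: True, j: False}


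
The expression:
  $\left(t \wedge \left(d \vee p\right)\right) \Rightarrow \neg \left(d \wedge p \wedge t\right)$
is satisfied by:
  {p: False, t: False, d: False}
  {d: True, p: False, t: False}
  {t: True, p: False, d: False}
  {d: True, t: True, p: False}
  {p: True, d: False, t: False}
  {d: True, p: True, t: False}
  {t: True, p: True, d: False}


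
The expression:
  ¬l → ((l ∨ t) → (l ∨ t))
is always true.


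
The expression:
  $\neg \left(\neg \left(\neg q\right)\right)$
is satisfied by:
  {q: False}


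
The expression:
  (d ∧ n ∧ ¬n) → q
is always true.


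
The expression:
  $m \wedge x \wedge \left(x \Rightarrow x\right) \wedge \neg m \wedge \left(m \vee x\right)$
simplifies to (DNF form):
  $\text{False}$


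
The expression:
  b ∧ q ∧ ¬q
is never true.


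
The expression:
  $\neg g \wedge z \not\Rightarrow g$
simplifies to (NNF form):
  $z \wedge \neg g$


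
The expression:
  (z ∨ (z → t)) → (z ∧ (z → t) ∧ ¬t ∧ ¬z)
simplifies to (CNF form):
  False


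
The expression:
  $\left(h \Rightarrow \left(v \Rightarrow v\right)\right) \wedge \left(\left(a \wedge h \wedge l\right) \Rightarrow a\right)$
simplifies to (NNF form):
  $\text{True}$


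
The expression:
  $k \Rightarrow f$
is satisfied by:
  {f: True, k: False}
  {k: False, f: False}
  {k: True, f: True}


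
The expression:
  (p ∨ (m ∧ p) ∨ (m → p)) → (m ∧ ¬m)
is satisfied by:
  {m: True, p: False}


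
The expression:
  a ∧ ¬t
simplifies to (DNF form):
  a ∧ ¬t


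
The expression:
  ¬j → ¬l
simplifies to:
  j ∨ ¬l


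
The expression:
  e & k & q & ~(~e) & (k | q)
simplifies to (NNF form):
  e & k & q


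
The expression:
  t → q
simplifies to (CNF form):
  q ∨ ¬t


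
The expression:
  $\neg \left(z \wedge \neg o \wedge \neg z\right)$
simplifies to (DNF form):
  $\text{True}$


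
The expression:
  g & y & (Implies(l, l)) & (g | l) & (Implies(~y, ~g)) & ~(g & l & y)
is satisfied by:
  {g: True, y: True, l: False}


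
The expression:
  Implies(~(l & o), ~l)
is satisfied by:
  {o: True, l: False}
  {l: False, o: False}
  {l: True, o: True}


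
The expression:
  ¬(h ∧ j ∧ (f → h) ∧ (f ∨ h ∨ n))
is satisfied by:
  {h: False, j: False}
  {j: True, h: False}
  {h: True, j: False}


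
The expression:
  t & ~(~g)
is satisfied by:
  {t: True, g: True}


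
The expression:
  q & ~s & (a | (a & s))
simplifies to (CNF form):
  a & q & ~s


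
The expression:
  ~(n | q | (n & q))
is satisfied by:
  {n: False, q: False}


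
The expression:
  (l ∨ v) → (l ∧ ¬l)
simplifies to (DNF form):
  ¬l ∧ ¬v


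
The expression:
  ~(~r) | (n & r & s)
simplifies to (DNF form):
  r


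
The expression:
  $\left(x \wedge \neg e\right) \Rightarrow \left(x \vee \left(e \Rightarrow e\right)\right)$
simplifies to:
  $\text{True}$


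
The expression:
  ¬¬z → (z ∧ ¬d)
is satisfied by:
  {z: False, d: False}
  {d: True, z: False}
  {z: True, d: False}


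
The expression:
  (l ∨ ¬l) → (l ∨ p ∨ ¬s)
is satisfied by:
  {l: True, p: True, s: False}
  {l: True, s: False, p: False}
  {p: True, s: False, l: False}
  {p: False, s: False, l: False}
  {l: True, p: True, s: True}
  {l: True, s: True, p: False}
  {p: True, s: True, l: False}


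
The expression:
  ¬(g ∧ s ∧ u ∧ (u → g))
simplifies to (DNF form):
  ¬g ∨ ¬s ∨ ¬u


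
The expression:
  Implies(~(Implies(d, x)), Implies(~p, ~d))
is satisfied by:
  {x: True, p: True, d: False}
  {x: True, p: False, d: False}
  {p: True, x: False, d: False}
  {x: False, p: False, d: False}
  {x: True, d: True, p: True}
  {x: True, d: True, p: False}
  {d: True, p: True, x: False}


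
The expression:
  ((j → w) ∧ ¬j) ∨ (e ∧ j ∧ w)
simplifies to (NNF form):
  (e ∧ w) ∨ ¬j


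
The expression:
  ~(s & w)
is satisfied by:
  {s: False, w: False}
  {w: True, s: False}
  {s: True, w: False}


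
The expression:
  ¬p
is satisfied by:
  {p: False}


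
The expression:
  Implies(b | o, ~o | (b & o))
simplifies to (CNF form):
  b | ~o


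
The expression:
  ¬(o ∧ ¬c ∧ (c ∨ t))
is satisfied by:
  {c: True, o: False, t: False}
  {o: False, t: False, c: False}
  {c: True, t: True, o: False}
  {t: True, o: False, c: False}
  {c: True, o: True, t: False}
  {o: True, c: False, t: False}
  {c: True, t: True, o: True}


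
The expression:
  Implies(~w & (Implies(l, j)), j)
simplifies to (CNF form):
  j | l | w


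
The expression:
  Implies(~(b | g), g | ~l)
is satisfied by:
  {b: True, g: True, l: False}
  {b: True, l: False, g: False}
  {g: True, l: False, b: False}
  {g: False, l: False, b: False}
  {b: True, g: True, l: True}
  {b: True, l: True, g: False}
  {g: True, l: True, b: False}


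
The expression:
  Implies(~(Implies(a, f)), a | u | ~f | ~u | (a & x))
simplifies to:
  True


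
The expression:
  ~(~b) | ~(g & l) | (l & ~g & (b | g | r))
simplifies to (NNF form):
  b | ~g | ~l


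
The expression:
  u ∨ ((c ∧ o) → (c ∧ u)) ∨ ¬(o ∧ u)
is always true.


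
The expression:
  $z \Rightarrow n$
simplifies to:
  $n \vee \neg z$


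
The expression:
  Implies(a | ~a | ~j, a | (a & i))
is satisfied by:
  {a: True}


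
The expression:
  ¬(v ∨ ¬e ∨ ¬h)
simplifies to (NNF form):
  e ∧ h ∧ ¬v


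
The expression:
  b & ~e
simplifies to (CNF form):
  b & ~e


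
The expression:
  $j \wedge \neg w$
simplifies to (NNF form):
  $j \wedge \neg w$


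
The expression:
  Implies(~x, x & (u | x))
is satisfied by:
  {x: True}


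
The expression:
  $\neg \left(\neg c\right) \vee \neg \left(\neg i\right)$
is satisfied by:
  {i: True, c: True}
  {i: True, c: False}
  {c: True, i: False}


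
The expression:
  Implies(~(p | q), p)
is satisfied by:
  {q: True, p: True}
  {q: True, p: False}
  {p: True, q: False}


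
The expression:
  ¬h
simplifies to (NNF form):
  ¬h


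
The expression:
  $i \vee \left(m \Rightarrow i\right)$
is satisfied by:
  {i: True, m: False}
  {m: False, i: False}
  {m: True, i: True}


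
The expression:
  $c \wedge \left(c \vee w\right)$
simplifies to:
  $c$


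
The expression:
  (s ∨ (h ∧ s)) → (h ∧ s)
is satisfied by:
  {h: True, s: False}
  {s: False, h: False}
  {s: True, h: True}


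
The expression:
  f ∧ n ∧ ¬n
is never true.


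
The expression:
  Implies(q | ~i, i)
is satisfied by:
  {i: True}


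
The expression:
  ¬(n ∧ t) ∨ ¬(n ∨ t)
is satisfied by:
  {t: False, n: False}
  {n: True, t: False}
  {t: True, n: False}


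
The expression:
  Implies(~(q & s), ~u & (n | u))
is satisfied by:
  {q: True, s: True, n: True, u: False}
  {q: True, s: True, n: False, u: False}
  {q: True, n: True, s: False, u: False}
  {s: True, n: True, q: False, u: False}
  {s: False, n: True, q: False, u: False}
  {u: True, q: True, s: True, n: True}
  {q: True, u: True, s: True, n: False}


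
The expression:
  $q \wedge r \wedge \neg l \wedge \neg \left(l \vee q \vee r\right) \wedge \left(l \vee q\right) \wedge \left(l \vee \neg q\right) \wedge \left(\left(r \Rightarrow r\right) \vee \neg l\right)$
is never true.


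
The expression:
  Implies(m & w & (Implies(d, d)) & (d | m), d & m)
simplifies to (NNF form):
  d | ~m | ~w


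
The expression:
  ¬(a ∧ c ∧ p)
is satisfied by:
  {p: False, c: False, a: False}
  {a: True, p: False, c: False}
  {c: True, p: False, a: False}
  {a: True, c: True, p: False}
  {p: True, a: False, c: False}
  {a: True, p: True, c: False}
  {c: True, p: True, a: False}


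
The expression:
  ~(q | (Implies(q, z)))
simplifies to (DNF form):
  False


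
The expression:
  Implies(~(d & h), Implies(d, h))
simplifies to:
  h | ~d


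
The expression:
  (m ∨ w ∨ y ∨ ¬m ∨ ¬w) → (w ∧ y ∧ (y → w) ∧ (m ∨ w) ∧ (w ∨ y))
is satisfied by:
  {w: True, y: True}


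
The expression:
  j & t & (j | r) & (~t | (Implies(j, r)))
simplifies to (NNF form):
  j & r & t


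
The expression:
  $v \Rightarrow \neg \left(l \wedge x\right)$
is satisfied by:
  {l: False, v: False, x: False}
  {x: True, l: False, v: False}
  {v: True, l: False, x: False}
  {x: True, v: True, l: False}
  {l: True, x: False, v: False}
  {x: True, l: True, v: False}
  {v: True, l: True, x: False}


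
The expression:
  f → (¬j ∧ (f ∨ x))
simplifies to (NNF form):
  ¬f ∨ ¬j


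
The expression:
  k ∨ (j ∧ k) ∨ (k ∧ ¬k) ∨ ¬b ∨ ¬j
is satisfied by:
  {k: True, b: False, j: False}
  {k: False, b: False, j: False}
  {j: True, k: True, b: False}
  {j: True, k: False, b: False}
  {b: True, k: True, j: False}
  {b: True, k: False, j: False}
  {b: True, j: True, k: True}


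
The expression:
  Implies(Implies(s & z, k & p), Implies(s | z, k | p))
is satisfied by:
  {p: True, k: True, s: False, z: False}
  {p: True, k: True, z: True, s: False}
  {p: True, k: True, s: True, z: False}
  {p: True, k: True, z: True, s: True}
  {p: True, s: False, z: False, k: False}
  {p: True, z: True, s: False, k: False}
  {p: True, s: True, z: False, k: False}
  {p: True, z: True, s: True, k: False}
  {k: True, s: False, z: False, p: False}
  {z: True, k: True, s: False, p: False}
  {k: True, s: True, z: False, p: False}
  {z: True, k: True, s: True, p: False}
  {k: False, s: False, z: False, p: False}
  {z: True, s: True, k: False, p: False}


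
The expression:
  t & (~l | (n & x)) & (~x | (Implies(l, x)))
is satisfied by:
  {t: True, x: True, n: True, l: False}
  {t: True, x: True, n: False, l: False}
  {t: True, n: True, l: False, x: False}
  {t: True, n: False, l: False, x: False}
  {t: True, x: True, l: True, n: True}


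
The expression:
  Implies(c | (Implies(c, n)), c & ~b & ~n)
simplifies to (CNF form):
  c & ~b & ~n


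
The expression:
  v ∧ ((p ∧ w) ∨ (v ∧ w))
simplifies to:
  v ∧ w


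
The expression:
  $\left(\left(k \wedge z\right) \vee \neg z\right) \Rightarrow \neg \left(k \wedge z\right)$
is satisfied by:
  {k: False, z: False}
  {z: True, k: False}
  {k: True, z: False}


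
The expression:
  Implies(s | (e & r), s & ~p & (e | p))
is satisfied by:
  {r: False, p: False, s: False, e: False}
  {p: True, e: False, r: False, s: False}
  {e: True, r: False, p: False, s: False}
  {e: True, p: True, r: False, s: False}
  {r: True, e: False, p: False, s: False}
  {p: True, r: True, e: False, s: False}
  {s: True, e: True, r: False, p: False}
  {s: True, e: True, r: True, p: False}


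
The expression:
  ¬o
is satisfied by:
  {o: False}


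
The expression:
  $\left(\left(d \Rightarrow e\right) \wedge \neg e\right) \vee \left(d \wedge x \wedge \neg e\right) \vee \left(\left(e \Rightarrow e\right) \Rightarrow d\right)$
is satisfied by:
  {d: True, e: False}
  {e: False, d: False}
  {e: True, d: True}


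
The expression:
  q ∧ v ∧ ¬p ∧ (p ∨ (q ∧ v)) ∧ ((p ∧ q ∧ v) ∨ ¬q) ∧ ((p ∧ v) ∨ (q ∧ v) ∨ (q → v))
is never true.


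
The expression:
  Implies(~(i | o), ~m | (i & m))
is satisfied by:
  {i: True, o: True, m: False}
  {i: True, m: False, o: False}
  {o: True, m: False, i: False}
  {o: False, m: False, i: False}
  {i: True, o: True, m: True}
  {i: True, m: True, o: False}
  {o: True, m: True, i: False}


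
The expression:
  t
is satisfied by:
  {t: True}


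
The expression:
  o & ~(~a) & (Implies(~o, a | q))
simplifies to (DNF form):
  a & o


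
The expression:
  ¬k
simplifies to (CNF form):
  ¬k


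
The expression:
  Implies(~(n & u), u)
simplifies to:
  u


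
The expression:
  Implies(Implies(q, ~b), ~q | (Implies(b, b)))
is always true.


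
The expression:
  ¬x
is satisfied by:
  {x: False}


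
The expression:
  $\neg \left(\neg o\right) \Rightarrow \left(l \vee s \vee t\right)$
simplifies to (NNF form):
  $l \vee s \vee t \vee \neg o$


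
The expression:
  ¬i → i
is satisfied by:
  {i: True}


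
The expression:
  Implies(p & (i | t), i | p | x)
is always true.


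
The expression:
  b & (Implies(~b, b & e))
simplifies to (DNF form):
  b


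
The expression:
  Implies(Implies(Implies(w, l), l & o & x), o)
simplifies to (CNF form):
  l | o | ~w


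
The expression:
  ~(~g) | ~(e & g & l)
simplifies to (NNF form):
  True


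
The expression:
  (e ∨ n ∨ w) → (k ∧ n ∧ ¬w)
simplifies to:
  ¬w ∧ (k ∨ ¬n) ∧ (n ∨ ¬e)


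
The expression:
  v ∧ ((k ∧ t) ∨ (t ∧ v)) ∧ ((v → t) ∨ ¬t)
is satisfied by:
  {t: True, v: True}


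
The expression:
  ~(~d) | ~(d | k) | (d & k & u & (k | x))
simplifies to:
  d | ~k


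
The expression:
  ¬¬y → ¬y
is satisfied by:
  {y: False}


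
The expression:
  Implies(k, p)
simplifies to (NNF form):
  p | ~k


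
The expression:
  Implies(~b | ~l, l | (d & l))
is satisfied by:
  {l: True}


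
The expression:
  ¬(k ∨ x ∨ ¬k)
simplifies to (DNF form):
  False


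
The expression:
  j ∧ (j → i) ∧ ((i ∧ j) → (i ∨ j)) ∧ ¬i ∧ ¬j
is never true.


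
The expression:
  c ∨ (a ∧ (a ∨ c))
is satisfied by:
  {a: True, c: True}
  {a: True, c: False}
  {c: True, a: False}


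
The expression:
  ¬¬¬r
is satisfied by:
  {r: False}


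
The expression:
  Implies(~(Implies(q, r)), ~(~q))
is always true.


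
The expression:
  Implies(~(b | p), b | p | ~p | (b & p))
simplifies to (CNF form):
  True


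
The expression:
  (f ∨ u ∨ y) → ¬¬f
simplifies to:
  f ∨ (¬u ∧ ¬y)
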